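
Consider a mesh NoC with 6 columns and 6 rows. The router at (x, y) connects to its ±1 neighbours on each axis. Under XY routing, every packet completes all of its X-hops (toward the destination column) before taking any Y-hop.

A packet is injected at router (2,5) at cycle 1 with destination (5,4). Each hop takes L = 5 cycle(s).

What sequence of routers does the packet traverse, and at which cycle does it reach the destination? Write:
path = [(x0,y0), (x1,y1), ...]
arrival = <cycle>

path = [(2,5), (3,5), (4,5), (5,5), (5,4)]
arrival = 21

hop 0: (2,5) @ cyc 1
hop 1: (3,5) @ cyc 6  [E]
hop 2: (4,5) @ cyc 11  [E]
hop 3: (5,5) @ cyc 16  [E]
hop 4: (5,4) @ cyc 21  [S]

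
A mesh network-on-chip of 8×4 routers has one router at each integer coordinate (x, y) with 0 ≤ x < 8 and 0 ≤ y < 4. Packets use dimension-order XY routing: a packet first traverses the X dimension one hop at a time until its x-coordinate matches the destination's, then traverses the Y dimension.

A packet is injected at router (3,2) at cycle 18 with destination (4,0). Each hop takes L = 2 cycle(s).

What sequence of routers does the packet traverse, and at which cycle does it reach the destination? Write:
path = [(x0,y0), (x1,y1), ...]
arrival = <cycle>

t=18: at (3,2)
t=20: at (4,2) after E
t=22: at (4,1) after S
t=24: at (4,0) after S

path = [(3,2), (4,2), (4,1), (4,0)]
arrival = 24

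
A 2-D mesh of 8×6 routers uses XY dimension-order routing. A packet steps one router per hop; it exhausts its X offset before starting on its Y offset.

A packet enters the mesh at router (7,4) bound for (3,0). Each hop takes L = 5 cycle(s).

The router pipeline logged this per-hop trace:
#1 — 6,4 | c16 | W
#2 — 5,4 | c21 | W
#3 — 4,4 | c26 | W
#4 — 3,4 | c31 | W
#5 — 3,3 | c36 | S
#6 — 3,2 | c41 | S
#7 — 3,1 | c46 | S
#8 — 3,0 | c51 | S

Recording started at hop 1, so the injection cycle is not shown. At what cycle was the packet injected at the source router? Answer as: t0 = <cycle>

t0 = 11

Hop 1 reached at cycle 16; hop k is at t0 + k·L.
Therefore t0 = 16 − L = 11.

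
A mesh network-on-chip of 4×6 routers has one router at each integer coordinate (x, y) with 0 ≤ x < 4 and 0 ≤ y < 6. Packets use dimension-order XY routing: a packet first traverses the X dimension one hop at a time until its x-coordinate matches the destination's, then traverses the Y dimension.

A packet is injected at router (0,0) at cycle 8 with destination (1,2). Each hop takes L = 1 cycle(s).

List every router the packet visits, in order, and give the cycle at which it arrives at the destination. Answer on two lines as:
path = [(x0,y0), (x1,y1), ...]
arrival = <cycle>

path = [(0,0), (1,0), (1,1), (1,2)]
arrival = 11

t=8: at (0,0)
t=9: at (1,0) after E
t=10: at (1,1) after N
t=11: at (1,2) after N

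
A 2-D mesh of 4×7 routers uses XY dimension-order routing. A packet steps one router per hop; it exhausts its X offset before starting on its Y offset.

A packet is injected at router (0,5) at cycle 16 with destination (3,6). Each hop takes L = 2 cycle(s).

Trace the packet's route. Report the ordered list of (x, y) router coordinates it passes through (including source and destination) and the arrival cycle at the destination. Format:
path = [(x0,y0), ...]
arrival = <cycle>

[0] x=0 y=5 t=16
[1] x=1 y=5 t=18 →E
[2] x=2 y=5 t=20 →E
[3] x=3 y=5 t=22 →E
[4] x=3 y=6 t=24 →N

path = [(0,5), (1,5), (2,5), (3,5), (3,6)]
arrival = 24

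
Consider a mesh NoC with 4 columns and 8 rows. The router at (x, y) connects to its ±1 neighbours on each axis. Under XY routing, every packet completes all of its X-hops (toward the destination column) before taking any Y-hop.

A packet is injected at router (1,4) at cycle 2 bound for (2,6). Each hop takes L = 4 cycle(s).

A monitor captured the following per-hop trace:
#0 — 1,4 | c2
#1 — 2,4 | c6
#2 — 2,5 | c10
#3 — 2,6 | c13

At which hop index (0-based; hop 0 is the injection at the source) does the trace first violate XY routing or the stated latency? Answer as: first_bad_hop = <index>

[1] (+1,+0) / 4c ⇒ ok
[2] (+0,+1) / 4c ⇒ ok
[3] (+0,+1) / 3c ⇒ BAD: Δcyc=3≠L

first_bad_hop = 3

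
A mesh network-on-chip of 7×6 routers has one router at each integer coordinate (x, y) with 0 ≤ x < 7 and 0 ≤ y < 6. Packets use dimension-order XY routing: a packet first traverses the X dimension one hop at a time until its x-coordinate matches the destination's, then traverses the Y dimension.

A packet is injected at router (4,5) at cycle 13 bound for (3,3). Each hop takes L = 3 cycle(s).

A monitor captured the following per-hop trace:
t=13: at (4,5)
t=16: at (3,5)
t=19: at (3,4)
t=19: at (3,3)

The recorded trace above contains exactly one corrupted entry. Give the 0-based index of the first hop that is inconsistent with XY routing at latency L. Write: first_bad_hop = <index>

[1] (-1,+0) / 3c ⇒ ok
[2] (+0,-1) / 3c ⇒ ok
[3] (+0,-1) / 0c ⇒ BAD: Δcyc=0≠L

first_bad_hop = 3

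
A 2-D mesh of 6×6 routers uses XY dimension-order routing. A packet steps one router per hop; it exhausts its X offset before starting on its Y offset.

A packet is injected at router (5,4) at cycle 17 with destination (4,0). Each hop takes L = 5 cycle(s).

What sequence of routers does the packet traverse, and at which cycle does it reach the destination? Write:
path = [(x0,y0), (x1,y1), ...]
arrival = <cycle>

path = [(5,4), (4,4), (4,3), (4,2), (4,1), (4,0)]
arrival = 42

t=17: at (5,4)
t=22: at (4,4) after W
t=27: at (4,3) after S
t=32: at (4,2) after S
t=37: at (4,1) after S
t=42: at (4,0) after S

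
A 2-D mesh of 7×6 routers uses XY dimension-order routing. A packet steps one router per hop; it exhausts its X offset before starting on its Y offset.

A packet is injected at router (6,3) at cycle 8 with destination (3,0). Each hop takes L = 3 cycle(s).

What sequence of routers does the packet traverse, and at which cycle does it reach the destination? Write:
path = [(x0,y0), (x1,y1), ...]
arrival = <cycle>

path = [(6,3), (5,3), (4,3), (3,3), (3,2), (3,1), (3,0)]
arrival = 26

src (6,3)  cyc=8
W→(5,3)  cyc=11
W→(4,3)  cyc=14
W→(3,3)  cyc=17
S→(3,2)  cyc=20
S→(3,1)  cyc=23
S→(3,0)  cyc=26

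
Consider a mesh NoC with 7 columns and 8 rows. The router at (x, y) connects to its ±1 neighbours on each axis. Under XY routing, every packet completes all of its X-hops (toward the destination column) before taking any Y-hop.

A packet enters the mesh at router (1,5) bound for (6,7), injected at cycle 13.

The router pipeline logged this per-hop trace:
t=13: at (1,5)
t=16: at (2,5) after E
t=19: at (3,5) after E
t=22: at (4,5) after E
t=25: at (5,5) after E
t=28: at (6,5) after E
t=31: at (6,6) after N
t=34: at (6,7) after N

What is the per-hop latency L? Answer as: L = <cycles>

L = 3

cyc[1] − cyc[0] = 16 − 13 = 3.
One hop costs L cycles, so L = 3.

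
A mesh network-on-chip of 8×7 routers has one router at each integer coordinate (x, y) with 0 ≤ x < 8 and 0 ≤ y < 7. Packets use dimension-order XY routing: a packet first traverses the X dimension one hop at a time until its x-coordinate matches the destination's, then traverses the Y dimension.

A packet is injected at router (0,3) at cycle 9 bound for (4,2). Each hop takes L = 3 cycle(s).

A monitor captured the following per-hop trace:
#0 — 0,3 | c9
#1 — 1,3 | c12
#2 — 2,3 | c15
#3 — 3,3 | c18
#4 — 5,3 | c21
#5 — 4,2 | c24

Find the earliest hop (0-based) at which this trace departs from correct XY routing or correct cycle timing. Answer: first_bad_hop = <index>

first_bad_hop = 4

  1: Δx=+1 Δy=+0 Δt=3 [ok]
  2: Δx=+1 Δy=+0 Δt=3 [ok]
  3: Δx=+1 Δy=+0 Δt=3 [ok]
  4: Δx=+2 Δy=+0 Δt=3 [BAD: non-unit step]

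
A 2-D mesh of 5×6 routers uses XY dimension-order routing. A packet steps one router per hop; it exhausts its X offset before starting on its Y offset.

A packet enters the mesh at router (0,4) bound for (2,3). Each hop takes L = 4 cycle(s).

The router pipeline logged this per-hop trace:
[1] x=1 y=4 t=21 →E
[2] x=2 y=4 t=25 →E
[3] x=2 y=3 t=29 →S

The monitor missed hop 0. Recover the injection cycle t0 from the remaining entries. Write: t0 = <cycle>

The first recorded entry is hop 1 at cycle 21.
Subtract one hop: t0 = 21 − 4 = 17.

t0 = 17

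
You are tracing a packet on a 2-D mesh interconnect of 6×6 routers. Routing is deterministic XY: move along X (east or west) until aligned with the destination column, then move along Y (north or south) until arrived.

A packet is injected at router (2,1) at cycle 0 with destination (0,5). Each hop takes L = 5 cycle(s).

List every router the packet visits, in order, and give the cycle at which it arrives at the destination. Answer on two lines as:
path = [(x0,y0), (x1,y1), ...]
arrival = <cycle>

#0 — 2,1 | c0
#1 — 1,1 | c5 | W
#2 — 0,1 | c10 | W
#3 — 0,2 | c15 | N
#4 — 0,3 | c20 | N
#5 — 0,4 | c25 | N
#6 — 0,5 | c30 | N

path = [(2,1), (1,1), (0,1), (0,2), (0,3), (0,4), (0,5)]
arrival = 30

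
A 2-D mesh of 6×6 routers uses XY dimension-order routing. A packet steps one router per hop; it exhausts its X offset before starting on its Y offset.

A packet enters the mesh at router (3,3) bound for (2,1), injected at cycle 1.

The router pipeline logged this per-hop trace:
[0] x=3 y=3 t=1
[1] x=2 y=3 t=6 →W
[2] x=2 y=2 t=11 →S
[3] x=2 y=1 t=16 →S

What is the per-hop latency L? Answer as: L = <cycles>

Δcyc across hop 0→1: 6 − 1 = 5.
That increment is L by definition: L = 5.

L = 5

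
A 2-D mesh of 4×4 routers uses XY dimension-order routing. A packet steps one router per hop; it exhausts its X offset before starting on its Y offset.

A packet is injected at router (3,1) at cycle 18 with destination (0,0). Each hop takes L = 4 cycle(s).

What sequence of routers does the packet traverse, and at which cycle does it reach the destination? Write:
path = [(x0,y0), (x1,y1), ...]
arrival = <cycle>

hop 0: (3,1) @ cyc 18
hop 1: (2,1) @ cyc 22  [W]
hop 2: (1,1) @ cyc 26  [W]
hop 3: (0,1) @ cyc 30  [W]
hop 4: (0,0) @ cyc 34  [S]

path = [(3,1), (2,1), (1,1), (0,1), (0,0)]
arrival = 34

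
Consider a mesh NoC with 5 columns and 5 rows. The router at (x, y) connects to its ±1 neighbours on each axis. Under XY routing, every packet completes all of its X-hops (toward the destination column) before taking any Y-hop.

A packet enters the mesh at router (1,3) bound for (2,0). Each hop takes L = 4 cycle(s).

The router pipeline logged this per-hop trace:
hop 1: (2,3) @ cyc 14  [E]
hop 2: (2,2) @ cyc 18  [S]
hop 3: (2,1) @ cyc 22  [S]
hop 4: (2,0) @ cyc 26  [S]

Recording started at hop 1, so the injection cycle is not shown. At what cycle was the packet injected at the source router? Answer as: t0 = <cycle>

Hop 1 reached at cycle 14; hop k is at t0 + k·L.
Therefore t0 = 14 − L = 10.

t0 = 10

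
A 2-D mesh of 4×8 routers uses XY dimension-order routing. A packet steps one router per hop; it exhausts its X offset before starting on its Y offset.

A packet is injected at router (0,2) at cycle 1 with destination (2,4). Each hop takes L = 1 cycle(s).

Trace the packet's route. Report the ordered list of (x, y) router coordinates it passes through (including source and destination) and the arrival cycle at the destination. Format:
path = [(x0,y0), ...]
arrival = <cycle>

path = [(0,2), (1,2), (2,2), (2,3), (2,4)]
arrival = 5

[0] x=0 y=2 t=1
[1] x=1 y=2 t=2 →E
[2] x=2 y=2 t=3 →E
[3] x=2 y=3 t=4 →N
[4] x=2 y=4 t=5 →N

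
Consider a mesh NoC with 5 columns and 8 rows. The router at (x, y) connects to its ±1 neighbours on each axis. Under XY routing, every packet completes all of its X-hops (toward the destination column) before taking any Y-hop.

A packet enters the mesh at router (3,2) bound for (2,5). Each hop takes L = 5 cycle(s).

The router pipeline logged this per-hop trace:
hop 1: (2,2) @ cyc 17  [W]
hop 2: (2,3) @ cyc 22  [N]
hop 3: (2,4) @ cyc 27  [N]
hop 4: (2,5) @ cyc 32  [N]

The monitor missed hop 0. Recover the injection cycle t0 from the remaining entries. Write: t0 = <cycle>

t0 = 12

cyc[1] = 17 and cyc[k] = t0 + k·L for every k.
Subtract one hop: t0 = 17 − 5 = 12.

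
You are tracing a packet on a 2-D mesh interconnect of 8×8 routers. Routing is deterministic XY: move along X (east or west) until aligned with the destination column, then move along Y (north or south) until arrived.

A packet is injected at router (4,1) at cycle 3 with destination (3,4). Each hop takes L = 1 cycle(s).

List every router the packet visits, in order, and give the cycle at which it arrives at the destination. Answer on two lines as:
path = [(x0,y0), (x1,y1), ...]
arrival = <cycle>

[0] x=4 y=1 t=3
[1] x=3 y=1 t=4 →W
[2] x=3 y=2 t=5 →N
[3] x=3 y=3 t=6 →N
[4] x=3 y=4 t=7 →N

path = [(4,1), (3,1), (3,2), (3,3), (3,4)]
arrival = 7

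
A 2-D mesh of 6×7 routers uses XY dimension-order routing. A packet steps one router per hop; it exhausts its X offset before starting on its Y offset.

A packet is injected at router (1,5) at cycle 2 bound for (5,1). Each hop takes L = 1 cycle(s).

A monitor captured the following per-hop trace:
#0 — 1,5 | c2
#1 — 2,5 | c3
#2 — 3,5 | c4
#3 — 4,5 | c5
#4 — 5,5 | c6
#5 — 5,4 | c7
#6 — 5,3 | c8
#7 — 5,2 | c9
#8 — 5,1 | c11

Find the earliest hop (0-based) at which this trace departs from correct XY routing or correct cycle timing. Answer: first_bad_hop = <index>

first_bad_hop = 8

check 1→ d=(1,0) cyc+1: ok
check 2→ d=(1,0) cyc+1: ok
check 3→ d=(1,0) cyc+1: ok
check 4→ d=(1,0) cyc+1: ok
check 5→ d=(0,-1) cyc+1: ok
check 6→ d=(0,-1) cyc+1: ok
check 7→ d=(0,-1) cyc+1: ok
check 8→ d=(0,-1) cyc+2: BAD: Δcyc=2≠L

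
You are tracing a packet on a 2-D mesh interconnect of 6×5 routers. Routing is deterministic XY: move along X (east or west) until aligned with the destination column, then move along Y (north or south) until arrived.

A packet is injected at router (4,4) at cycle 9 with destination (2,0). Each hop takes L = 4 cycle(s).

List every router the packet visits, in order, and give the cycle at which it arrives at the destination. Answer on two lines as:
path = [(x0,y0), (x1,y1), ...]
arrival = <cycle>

#0 — 4,4 | c9
#1 — 3,4 | c13 | W
#2 — 2,4 | c17 | W
#3 — 2,3 | c21 | S
#4 — 2,2 | c25 | S
#5 — 2,1 | c29 | S
#6 — 2,0 | c33 | S

path = [(4,4), (3,4), (2,4), (2,3), (2,2), (2,1), (2,0)]
arrival = 33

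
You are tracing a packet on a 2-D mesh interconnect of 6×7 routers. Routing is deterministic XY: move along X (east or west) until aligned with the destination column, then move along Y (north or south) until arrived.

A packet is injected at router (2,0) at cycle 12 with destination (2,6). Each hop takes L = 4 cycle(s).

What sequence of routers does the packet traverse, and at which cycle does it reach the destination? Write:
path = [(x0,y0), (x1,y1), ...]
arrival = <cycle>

path = [(2,0), (2,1), (2,2), (2,3), (2,4), (2,5), (2,6)]
arrival = 36

src (2,0)  cyc=12
N→(2,1)  cyc=16
N→(2,2)  cyc=20
N→(2,3)  cyc=24
N→(2,4)  cyc=28
N→(2,5)  cyc=32
N→(2,6)  cyc=36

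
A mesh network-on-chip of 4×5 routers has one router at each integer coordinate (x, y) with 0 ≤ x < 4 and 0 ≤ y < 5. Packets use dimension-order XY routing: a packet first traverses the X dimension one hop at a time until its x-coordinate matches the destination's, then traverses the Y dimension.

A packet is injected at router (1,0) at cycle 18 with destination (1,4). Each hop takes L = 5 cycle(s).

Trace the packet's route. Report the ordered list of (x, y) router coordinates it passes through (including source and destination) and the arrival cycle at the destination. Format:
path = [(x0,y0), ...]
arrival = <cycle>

path = [(1,0), (1,1), (1,2), (1,3), (1,4)]
arrival = 38

#0 — 1,0 | c18
#1 — 1,1 | c23 | N
#2 — 1,2 | c28 | N
#3 — 1,3 | c33 | N
#4 — 1,4 | c38 | N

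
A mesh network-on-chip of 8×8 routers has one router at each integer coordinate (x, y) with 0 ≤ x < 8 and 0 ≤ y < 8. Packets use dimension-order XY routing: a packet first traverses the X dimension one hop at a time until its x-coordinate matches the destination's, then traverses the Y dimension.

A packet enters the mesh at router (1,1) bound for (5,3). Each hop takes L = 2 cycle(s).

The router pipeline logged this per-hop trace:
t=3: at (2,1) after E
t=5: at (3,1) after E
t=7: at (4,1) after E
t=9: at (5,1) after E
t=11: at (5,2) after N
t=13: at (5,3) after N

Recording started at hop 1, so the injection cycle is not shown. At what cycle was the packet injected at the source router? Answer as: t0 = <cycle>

t0 = 1

The first recorded entry is hop 1 at cycle 3.
Subtract one hop: t0 = 3 − 2 = 1.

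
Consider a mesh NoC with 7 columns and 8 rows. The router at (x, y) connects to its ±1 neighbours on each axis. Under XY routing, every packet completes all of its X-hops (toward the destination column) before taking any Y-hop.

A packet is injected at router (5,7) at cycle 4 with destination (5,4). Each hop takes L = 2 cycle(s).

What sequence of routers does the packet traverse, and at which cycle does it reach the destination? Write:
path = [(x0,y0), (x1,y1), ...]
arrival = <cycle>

path = [(5,7), (5,6), (5,5), (5,4)]
arrival = 10

#0 — 5,7 | c4
#1 — 5,6 | c6 | S
#2 — 5,5 | c8 | S
#3 — 5,4 | c10 | S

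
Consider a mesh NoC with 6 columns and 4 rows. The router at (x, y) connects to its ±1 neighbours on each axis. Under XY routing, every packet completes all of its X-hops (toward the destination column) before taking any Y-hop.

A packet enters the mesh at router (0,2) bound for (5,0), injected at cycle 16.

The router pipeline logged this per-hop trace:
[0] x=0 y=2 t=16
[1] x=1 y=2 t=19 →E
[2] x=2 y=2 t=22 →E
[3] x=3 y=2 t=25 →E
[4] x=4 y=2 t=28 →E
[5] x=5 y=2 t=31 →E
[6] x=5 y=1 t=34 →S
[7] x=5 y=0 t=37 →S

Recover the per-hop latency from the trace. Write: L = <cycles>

L = 3

cyc[1] − cyc[0] = 19 − 16 = 3.
One hop costs L cycles, so L = 3.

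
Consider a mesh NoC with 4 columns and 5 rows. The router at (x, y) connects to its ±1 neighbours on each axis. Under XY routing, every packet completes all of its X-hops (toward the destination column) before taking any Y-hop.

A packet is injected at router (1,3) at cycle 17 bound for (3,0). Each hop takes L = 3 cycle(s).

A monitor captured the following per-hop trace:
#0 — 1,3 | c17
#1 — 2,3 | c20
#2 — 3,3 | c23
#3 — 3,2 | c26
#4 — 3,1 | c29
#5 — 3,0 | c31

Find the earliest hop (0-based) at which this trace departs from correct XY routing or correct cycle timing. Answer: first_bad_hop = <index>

first_bad_hop = 5

[1] (+1,+0) / 3c ⇒ ok
[2] (+1,+0) / 3c ⇒ ok
[3] (+0,-1) / 3c ⇒ ok
[4] (+0,-1) / 3c ⇒ ok
[5] (+0,-1) / 2c ⇒ BAD: Δcyc=2≠L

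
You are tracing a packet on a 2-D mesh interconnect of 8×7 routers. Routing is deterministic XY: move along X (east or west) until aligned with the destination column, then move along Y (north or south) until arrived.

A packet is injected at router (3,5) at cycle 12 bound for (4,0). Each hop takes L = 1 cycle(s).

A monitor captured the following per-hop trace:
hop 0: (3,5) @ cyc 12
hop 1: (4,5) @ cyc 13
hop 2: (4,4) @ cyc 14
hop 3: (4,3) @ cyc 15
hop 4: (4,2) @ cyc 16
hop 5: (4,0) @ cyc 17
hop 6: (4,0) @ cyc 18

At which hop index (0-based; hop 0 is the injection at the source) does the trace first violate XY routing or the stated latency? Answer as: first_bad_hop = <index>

check 1→ d=(1,0) cyc+1: ok
check 2→ d=(0,-1) cyc+1: ok
check 3→ d=(0,-1) cyc+1: ok
check 4→ d=(0,-1) cyc+1: ok
check 5→ d=(0,-2) cyc+1: BAD: non-unit step

first_bad_hop = 5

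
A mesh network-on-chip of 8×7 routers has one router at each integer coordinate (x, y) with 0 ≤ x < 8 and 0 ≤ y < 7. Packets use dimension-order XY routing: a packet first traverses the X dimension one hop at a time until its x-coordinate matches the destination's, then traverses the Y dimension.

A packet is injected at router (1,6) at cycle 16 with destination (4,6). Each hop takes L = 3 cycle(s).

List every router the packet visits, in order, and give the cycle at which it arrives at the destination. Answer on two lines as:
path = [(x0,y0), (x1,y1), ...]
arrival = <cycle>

path = [(1,6), (2,6), (3,6), (4,6)]
arrival = 25

src (1,6)  cyc=16
E→(2,6)  cyc=19
E→(3,6)  cyc=22
E→(4,6)  cyc=25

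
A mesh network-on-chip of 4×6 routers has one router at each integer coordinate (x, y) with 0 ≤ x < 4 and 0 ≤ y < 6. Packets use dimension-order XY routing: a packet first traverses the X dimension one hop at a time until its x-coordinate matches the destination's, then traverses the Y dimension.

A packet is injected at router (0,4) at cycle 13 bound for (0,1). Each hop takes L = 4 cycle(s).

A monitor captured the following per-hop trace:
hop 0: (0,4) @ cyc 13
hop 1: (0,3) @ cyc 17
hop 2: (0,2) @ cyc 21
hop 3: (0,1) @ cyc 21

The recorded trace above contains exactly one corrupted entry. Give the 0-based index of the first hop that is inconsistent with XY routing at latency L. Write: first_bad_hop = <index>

first_bad_hop = 3

check 1→ d=(0,-1) cyc+4: ok
check 2→ d=(0,-1) cyc+4: ok
check 3→ d=(0,-1) cyc+0: BAD: Δcyc=0≠L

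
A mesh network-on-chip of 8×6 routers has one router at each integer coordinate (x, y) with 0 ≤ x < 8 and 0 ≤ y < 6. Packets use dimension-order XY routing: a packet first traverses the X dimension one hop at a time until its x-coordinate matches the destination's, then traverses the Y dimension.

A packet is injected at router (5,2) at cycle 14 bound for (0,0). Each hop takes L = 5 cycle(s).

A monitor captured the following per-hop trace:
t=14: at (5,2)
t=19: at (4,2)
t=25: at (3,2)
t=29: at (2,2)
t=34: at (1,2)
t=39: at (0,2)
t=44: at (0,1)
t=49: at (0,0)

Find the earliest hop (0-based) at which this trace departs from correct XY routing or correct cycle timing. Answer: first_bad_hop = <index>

first_bad_hop = 2

  1: Δx=-1 Δy=+0 Δt=5 [ok]
  2: Δx=-1 Δy=+0 Δt=6 [BAD: Δcyc=6≠L]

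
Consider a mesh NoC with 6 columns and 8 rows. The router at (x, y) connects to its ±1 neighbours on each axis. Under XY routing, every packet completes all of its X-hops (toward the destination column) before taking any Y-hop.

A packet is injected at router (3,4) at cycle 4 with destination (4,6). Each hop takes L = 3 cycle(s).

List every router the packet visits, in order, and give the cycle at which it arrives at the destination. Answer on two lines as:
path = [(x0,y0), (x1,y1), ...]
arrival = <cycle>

path = [(3,4), (4,4), (4,5), (4,6)]
arrival = 13

[0] x=3 y=4 t=4
[1] x=4 y=4 t=7 →E
[2] x=4 y=5 t=10 →N
[3] x=4 y=6 t=13 →N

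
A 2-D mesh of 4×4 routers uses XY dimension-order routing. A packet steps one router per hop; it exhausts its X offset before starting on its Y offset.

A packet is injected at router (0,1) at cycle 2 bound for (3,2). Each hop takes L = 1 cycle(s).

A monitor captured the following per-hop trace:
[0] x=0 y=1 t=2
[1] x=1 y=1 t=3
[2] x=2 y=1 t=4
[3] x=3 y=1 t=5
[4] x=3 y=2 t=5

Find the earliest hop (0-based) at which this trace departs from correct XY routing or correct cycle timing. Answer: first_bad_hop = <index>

  1: Δx=+1 Δy=+0 Δt=1 [ok]
  2: Δx=+1 Δy=+0 Δt=1 [ok]
  3: Δx=+1 Δy=+0 Δt=1 [ok]
  4: Δx=+0 Δy=+1 Δt=0 [BAD: Δcyc=0≠L]

first_bad_hop = 4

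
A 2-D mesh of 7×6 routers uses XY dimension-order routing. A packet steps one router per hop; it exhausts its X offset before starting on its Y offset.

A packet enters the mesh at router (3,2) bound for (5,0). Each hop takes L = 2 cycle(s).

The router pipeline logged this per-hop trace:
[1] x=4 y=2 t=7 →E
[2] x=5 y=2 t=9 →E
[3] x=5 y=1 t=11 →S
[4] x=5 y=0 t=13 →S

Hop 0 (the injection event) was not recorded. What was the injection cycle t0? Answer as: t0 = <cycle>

At hop 1 the cycle is 7; in general cyc_k = t0 + kL.
Therefore t0 = 7 − L = 5.

t0 = 5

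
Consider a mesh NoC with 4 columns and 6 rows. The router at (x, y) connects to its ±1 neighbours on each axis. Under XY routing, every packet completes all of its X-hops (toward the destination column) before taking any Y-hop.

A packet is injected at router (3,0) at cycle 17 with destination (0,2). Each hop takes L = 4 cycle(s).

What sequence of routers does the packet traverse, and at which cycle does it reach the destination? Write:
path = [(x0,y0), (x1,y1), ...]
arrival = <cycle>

src (3,0)  cyc=17
W→(2,0)  cyc=21
W→(1,0)  cyc=25
W→(0,0)  cyc=29
N→(0,1)  cyc=33
N→(0,2)  cyc=37

path = [(3,0), (2,0), (1,0), (0,0), (0,1), (0,2)]
arrival = 37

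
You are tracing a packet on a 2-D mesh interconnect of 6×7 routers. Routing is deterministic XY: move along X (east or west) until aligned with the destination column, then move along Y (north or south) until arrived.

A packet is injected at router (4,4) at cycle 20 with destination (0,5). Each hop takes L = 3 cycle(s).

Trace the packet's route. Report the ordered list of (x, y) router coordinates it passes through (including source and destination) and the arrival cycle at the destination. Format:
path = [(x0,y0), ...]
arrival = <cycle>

path = [(4,4), (3,4), (2,4), (1,4), (0,4), (0,5)]
arrival = 35

  0. router=(4,4) cycle=20 (inject)
  1. router=(3,4) cycle=23 dir=W
  2. router=(2,4) cycle=26 dir=W
  3. router=(1,4) cycle=29 dir=W
  4. router=(0,4) cycle=32 dir=W
  5. router=(0,5) cycle=35 dir=N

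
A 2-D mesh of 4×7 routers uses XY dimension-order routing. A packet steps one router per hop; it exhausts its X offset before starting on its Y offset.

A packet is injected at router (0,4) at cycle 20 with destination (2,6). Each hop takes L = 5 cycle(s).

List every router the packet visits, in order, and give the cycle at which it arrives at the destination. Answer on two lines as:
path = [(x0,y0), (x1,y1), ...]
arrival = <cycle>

t=20: at (0,4)
t=25: at (1,4) after E
t=30: at (2,4) after E
t=35: at (2,5) after N
t=40: at (2,6) after N

path = [(0,4), (1,4), (2,4), (2,5), (2,6)]
arrival = 40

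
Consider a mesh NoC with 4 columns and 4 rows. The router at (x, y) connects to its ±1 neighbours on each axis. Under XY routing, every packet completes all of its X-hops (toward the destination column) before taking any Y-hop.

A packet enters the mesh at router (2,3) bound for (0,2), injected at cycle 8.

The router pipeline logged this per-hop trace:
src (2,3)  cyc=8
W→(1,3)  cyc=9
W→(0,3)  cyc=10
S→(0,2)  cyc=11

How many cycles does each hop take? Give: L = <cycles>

Δcyc across hop 0→1: 9 − 8 = 1.
Per-hop latency L = Δcyc = 1.

L = 1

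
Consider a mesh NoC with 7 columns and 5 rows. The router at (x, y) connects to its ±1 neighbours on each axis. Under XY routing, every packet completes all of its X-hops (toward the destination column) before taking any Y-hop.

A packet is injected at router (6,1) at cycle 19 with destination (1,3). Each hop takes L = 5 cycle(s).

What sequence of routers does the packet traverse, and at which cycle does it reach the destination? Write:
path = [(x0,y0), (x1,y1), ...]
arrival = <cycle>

path = [(6,1), (5,1), (4,1), (3,1), (2,1), (1,1), (1,2), (1,3)]
arrival = 54

[0] x=6 y=1 t=19
[1] x=5 y=1 t=24 →W
[2] x=4 y=1 t=29 →W
[3] x=3 y=1 t=34 →W
[4] x=2 y=1 t=39 →W
[5] x=1 y=1 t=44 →W
[6] x=1 y=2 t=49 →N
[7] x=1 y=3 t=54 →N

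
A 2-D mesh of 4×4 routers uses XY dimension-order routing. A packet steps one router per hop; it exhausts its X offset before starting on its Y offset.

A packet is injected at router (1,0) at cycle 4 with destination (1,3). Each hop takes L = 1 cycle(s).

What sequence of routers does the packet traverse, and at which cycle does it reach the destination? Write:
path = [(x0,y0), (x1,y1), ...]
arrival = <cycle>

src (1,0)  cyc=4
N→(1,1)  cyc=5
N→(1,2)  cyc=6
N→(1,3)  cyc=7

path = [(1,0), (1,1), (1,2), (1,3)]
arrival = 7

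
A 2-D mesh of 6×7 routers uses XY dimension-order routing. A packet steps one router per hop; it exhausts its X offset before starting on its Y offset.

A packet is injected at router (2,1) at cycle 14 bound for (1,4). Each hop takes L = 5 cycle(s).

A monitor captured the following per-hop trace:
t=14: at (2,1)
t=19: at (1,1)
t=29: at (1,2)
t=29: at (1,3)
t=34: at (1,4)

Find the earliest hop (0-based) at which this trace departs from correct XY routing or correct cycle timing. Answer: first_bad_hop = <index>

first_bad_hop = 2

  1: Δx=-1 Δy=+0 Δt=5 [ok]
  2: Δx=+0 Δy=+1 Δt=10 [BAD: Δcyc=10≠L]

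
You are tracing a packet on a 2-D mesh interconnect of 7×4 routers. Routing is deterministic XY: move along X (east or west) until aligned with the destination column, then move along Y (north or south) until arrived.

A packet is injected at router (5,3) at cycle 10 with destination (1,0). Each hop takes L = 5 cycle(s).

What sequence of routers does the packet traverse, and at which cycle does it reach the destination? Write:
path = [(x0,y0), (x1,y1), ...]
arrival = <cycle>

path = [(5,3), (4,3), (3,3), (2,3), (1,3), (1,2), (1,1), (1,0)]
arrival = 45

  0. router=(5,3) cycle=10 (inject)
  1. router=(4,3) cycle=15 dir=W
  2. router=(3,3) cycle=20 dir=W
  3. router=(2,3) cycle=25 dir=W
  4. router=(1,3) cycle=30 dir=W
  5. router=(1,2) cycle=35 dir=S
  6. router=(1,1) cycle=40 dir=S
  7. router=(1,0) cycle=45 dir=S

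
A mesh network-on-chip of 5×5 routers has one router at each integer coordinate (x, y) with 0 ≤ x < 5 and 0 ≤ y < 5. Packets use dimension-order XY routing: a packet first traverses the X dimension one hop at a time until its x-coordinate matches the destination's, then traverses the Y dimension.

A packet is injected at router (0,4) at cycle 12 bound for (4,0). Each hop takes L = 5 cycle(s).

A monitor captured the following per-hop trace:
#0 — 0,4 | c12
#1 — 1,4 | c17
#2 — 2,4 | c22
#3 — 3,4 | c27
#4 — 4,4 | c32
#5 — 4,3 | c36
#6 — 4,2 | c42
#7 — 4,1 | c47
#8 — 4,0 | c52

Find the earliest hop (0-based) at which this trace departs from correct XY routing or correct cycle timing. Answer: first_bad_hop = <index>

check 1→ d=(1,0) cyc+5: ok
check 2→ d=(1,0) cyc+5: ok
check 3→ d=(1,0) cyc+5: ok
check 4→ d=(1,0) cyc+5: ok
check 5→ d=(0,-1) cyc+4: BAD: Δcyc=4≠L

first_bad_hop = 5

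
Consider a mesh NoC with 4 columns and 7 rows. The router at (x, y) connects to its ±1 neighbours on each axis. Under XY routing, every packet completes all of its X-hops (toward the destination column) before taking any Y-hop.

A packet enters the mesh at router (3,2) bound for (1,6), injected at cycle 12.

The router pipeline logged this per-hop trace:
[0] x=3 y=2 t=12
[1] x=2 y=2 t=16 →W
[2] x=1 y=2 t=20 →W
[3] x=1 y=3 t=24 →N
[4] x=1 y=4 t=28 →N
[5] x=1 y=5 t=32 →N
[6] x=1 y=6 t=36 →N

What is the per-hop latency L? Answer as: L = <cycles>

From hop 0 (12) to hop 1 (16): +4 cycles.
One hop costs L cycles, so L = 4.

L = 4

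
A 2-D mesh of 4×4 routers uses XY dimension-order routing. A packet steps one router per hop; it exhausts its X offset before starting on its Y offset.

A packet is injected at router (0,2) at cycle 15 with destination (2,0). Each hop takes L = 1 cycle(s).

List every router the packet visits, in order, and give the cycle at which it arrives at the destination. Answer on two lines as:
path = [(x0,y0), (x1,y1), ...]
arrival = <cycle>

path = [(0,2), (1,2), (2,2), (2,1), (2,0)]
arrival = 19

  0. router=(0,2) cycle=15 (inject)
  1. router=(1,2) cycle=16 dir=E
  2. router=(2,2) cycle=17 dir=E
  3. router=(2,1) cycle=18 dir=S
  4. router=(2,0) cycle=19 dir=S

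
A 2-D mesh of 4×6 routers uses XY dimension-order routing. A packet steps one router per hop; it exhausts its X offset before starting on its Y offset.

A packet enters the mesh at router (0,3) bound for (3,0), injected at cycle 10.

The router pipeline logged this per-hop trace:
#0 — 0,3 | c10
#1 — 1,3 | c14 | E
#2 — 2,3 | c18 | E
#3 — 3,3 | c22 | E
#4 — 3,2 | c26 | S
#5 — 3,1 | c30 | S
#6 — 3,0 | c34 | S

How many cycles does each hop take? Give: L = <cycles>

Δcyc across hop 0→1: 14 − 10 = 4.
One hop costs L cycles, so L = 4.

L = 4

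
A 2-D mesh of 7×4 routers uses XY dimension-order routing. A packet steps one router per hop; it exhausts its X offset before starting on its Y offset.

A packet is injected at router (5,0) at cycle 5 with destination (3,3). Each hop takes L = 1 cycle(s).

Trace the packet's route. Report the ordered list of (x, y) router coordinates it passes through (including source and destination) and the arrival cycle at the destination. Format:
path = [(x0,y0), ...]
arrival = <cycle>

path = [(5,0), (4,0), (3,0), (3,1), (3,2), (3,3)]
arrival = 10

t=5: at (5,0)
t=6: at (4,0) after W
t=7: at (3,0) after W
t=8: at (3,1) after N
t=9: at (3,2) after N
t=10: at (3,3) after N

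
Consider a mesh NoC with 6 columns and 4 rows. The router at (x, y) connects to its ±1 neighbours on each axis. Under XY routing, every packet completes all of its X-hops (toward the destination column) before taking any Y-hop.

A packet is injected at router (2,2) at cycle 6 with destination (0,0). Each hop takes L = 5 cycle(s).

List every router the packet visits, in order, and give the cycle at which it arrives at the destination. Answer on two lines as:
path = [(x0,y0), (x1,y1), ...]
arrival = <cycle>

  0. router=(2,2) cycle=6 (inject)
  1. router=(1,2) cycle=11 dir=W
  2. router=(0,2) cycle=16 dir=W
  3. router=(0,1) cycle=21 dir=S
  4. router=(0,0) cycle=26 dir=S

path = [(2,2), (1,2), (0,2), (0,1), (0,0)]
arrival = 26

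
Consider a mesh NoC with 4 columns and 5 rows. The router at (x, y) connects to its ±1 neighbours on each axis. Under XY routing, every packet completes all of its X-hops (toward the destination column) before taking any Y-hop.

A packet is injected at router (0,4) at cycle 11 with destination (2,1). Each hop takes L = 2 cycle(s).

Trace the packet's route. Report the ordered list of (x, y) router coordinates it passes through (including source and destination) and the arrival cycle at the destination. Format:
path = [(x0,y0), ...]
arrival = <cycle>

  0. router=(0,4) cycle=11 (inject)
  1. router=(1,4) cycle=13 dir=E
  2. router=(2,4) cycle=15 dir=E
  3. router=(2,3) cycle=17 dir=S
  4. router=(2,2) cycle=19 dir=S
  5. router=(2,1) cycle=21 dir=S

path = [(0,4), (1,4), (2,4), (2,3), (2,2), (2,1)]
arrival = 21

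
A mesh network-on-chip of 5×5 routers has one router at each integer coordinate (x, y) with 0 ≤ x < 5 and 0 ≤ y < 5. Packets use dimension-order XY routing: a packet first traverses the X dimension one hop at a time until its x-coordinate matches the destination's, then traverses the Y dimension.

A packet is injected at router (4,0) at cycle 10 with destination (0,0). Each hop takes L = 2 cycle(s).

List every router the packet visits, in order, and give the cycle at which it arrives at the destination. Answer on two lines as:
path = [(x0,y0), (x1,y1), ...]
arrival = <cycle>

t=10: at (4,0)
t=12: at (3,0) after W
t=14: at (2,0) after W
t=16: at (1,0) after W
t=18: at (0,0) after W

path = [(4,0), (3,0), (2,0), (1,0), (0,0)]
arrival = 18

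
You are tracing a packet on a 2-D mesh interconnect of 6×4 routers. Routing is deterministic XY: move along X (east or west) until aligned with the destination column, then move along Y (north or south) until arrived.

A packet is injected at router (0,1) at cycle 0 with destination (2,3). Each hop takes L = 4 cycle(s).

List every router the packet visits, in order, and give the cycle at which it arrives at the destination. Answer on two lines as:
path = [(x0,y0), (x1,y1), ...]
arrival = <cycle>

  0. router=(0,1) cycle=0 (inject)
  1. router=(1,1) cycle=4 dir=E
  2. router=(2,1) cycle=8 dir=E
  3. router=(2,2) cycle=12 dir=N
  4. router=(2,3) cycle=16 dir=N

path = [(0,1), (1,1), (2,1), (2,2), (2,3)]
arrival = 16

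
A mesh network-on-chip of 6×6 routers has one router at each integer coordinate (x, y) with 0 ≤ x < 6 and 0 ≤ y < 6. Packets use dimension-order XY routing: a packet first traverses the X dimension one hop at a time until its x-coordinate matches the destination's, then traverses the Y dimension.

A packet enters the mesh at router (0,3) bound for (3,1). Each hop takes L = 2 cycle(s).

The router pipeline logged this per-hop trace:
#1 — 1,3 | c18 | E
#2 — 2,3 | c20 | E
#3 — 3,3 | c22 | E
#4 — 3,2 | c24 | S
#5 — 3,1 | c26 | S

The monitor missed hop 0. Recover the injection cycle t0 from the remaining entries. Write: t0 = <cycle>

t0 = 16

The first recorded entry is hop 1 at cycle 18.
Therefore t0 = 18 − L = 16.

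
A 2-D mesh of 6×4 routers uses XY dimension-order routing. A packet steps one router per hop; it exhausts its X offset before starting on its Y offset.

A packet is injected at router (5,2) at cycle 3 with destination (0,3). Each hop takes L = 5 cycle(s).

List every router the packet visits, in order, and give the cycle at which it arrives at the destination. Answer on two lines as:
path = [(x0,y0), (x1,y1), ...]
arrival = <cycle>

[0] x=5 y=2 t=3
[1] x=4 y=2 t=8 →W
[2] x=3 y=2 t=13 →W
[3] x=2 y=2 t=18 →W
[4] x=1 y=2 t=23 →W
[5] x=0 y=2 t=28 →W
[6] x=0 y=3 t=33 →N

path = [(5,2), (4,2), (3,2), (2,2), (1,2), (0,2), (0,3)]
arrival = 33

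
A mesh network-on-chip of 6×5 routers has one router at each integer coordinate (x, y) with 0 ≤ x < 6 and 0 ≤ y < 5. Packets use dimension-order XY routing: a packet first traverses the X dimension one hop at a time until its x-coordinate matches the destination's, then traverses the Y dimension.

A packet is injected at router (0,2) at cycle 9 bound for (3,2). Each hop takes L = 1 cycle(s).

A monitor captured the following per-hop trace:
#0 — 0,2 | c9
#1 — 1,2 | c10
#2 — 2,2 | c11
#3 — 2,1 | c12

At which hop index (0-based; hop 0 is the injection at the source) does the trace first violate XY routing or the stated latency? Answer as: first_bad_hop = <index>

  1: Δx=+1 Δy=+0 Δt=1 [ok]
  2: Δx=+1 Δy=+0 Δt=1 [ok]
  3: Δx=+0 Δy=-1 Δt=1 [BAD: Y-move but x=2≠3]

first_bad_hop = 3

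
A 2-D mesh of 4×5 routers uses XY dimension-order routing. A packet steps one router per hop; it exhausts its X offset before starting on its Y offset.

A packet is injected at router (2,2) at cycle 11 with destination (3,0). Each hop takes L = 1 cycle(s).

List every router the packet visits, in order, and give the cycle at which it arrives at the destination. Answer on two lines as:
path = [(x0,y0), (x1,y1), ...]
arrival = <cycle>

path = [(2,2), (3,2), (3,1), (3,0)]
arrival = 14

t=11: at (2,2)
t=12: at (3,2) after E
t=13: at (3,1) after S
t=14: at (3,0) after S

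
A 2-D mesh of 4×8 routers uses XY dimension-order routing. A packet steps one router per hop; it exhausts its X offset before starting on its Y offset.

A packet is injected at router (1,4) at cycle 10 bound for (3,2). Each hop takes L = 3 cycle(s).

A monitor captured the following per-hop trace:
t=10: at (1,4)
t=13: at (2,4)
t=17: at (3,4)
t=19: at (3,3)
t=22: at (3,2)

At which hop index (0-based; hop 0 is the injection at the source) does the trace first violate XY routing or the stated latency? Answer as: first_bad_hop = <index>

hop 1: step (+1,+0), +3 cyc — ok
hop 2: step (+1,+0), +4 cyc — BAD: Δcyc=4≠L

first_bad_hop = 2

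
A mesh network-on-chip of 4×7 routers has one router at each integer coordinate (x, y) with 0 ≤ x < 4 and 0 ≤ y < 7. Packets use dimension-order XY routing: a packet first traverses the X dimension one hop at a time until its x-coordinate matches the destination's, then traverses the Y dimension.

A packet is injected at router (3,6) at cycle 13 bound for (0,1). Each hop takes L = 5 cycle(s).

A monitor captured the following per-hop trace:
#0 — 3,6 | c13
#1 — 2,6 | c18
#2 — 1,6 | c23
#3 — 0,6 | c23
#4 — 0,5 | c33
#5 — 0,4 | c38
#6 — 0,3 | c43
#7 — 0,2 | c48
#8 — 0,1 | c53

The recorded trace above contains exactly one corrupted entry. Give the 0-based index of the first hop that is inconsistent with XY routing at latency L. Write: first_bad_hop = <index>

first_bad_hop = 3

check 1→ d=(-1,0) cyc+5: ok
check 2→ d=(-1,0) cyc+5: ok
check 3→ d=(-1,0) cyc+0: BAD: Δcyc=0≠L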